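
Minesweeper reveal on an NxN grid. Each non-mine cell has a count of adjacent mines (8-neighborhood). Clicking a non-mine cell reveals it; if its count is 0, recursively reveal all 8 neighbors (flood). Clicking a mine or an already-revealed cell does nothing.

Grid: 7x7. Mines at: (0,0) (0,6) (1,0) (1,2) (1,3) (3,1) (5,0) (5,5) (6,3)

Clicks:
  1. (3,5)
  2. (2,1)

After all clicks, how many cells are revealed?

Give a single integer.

Click 1 (3,5) count=0: revealed 21 new [(1,4) (1,5) (1,6) (2,2) (2,3) (2,4) (2,5) (2,6) (3,2) (3,3) (3,4) (3,5) (3,6) (4,2) (4,3) (4,4) (4,5) (4,6) (5,2) (5,3) (5,4)] -> total=21
Click 2 (2,1) count=3: revealed 1 new [(2,1)] -> total=22

Answer: 22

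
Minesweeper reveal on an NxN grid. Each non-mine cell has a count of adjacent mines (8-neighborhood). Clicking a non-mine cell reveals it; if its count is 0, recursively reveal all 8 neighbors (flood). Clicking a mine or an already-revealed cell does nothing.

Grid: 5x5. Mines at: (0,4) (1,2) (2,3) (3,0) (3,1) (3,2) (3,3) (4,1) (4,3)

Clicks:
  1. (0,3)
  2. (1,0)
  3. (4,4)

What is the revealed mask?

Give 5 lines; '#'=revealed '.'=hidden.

Click 1 (0,3) count=2: revealed 1 new [(0,3)] -> total=1
Click 2 (1,0) count=0: revealed 6 new [(0,0) (0,1) (1,0) (1,1) (2,0) (2,1)] -> total=7
Click 3 (4,4) count=2: revealed 1 new [(4,4)] -> total=8

Answer: ##.#.
##...
##...
.....
....#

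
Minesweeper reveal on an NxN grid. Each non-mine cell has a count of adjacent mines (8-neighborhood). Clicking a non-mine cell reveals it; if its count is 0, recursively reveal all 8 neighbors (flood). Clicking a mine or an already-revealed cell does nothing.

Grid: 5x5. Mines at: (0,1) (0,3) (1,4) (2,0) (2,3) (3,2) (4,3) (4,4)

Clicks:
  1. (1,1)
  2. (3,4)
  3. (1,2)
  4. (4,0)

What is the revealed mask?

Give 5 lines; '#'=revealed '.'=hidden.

Answer: .....
.##..
.....
##..#
##...

Derivation:
Click 1 (1,1) count=2: revealed 1 new [(1,1)] -> total=1
Click 2 (3,4) count=3: revealed 1 new [(3,4)] -> total=2
Click 3 (1,2) count=3: revealed 1 new [(1,2)] -> total=3
Click 4 (4,0) count=0: revealed 4 new [(3,0) (3,1) (4,0) (4,1)] -> total=7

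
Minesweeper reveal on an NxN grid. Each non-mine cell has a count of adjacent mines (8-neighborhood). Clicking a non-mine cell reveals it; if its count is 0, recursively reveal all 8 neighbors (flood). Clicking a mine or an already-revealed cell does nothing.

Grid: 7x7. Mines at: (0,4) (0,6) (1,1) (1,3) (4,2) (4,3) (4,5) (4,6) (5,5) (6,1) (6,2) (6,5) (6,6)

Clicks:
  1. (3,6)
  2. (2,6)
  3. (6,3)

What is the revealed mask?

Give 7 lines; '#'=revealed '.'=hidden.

Click 1 (3,6) count=2: revealed 1 new [(3,6)] -> total=1
Click 2 (2,6) count=0: revealed 8 new [(1,4) (1,5) (1,6) (2,4) (2,5) (2,6) (3,4) (3,5)] -> total=9
Click 3 (6,3) count=1: revealed 1 new [(6,3)] -> total=10

Answer: .......
....###
....###
....###
.......
.......
...#...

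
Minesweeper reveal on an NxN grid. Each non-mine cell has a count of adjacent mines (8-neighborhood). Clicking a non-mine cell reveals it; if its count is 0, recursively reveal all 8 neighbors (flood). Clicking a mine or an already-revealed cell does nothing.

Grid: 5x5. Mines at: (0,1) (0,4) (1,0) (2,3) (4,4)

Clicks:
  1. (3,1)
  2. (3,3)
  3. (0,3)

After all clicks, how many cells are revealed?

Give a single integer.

Answer: 12

Derivation:
Click 1 (3,1) count=0: revealed 11 new [(2,0) (2,1) (2,2) (3,0) (3,1) (3,2) (3,3) (4,0) (4,1) (4,2) (4,3)] -> total=11
Click 2 (3,3) count=2: revealed 0 new [(none)] -> total=11
Click 3 (0,3) count=1: revealed 1 new [(0,3)] -> total=12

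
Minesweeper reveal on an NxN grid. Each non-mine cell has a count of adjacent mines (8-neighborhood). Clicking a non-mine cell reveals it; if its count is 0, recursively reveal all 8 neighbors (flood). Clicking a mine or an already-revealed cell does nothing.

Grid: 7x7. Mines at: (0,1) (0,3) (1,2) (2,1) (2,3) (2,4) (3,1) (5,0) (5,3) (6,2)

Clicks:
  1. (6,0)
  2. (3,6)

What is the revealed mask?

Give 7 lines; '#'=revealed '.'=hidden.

Click 1 (6,0) count=1: revealed 1 new [(6,0)] -> total=1
Click 2 (3,6) count=0: revealed 20 new [(0,4) (0,5) (0,6) (1,4) (1,5) (1,6) (2,5) (2,6) (3,4) (3,5) (3,6) (4,4) (4,5) (4,6) (5,4) (5,5) (5,6) (6,4) (6,5) (6,6)] -> total=21

Answer: ....###
....###
.....##
....###
....###
....###
#...###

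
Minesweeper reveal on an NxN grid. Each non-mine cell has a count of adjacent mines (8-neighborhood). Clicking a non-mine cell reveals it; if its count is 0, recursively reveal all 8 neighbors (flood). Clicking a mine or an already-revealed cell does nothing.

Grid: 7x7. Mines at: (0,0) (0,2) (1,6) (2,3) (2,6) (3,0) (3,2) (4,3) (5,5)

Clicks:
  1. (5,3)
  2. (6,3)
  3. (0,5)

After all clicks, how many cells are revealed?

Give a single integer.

Click 1 (5,3) count=1: revealed 1 new [(5,3)] -> total=1
Click 2 (6,3) count=0: revealed 12 new [(4,0) (4,1) (4,2) (5,0) (5,1) (5,2) (5,4) (6,0) (6,1) (6,2) (6,3) (6,4)] -> total=13
Click 3 (0,5) count=1: revealed 1 new [(0,5)] -> total=14

Answer: 14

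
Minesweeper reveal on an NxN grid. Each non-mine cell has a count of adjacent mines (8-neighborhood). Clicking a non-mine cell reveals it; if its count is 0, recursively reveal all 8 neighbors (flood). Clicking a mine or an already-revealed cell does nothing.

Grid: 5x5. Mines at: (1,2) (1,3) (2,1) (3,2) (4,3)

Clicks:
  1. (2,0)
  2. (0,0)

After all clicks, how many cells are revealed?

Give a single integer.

Answer: 5

Derivation:
Click 1 (2,0) count=1: revealed 1 new [(2,0)] -> total=1
Click 2 (0,0) count=0: revealed 4 new [(0,0) (0,1) (1,0) (1,1)] -> total=5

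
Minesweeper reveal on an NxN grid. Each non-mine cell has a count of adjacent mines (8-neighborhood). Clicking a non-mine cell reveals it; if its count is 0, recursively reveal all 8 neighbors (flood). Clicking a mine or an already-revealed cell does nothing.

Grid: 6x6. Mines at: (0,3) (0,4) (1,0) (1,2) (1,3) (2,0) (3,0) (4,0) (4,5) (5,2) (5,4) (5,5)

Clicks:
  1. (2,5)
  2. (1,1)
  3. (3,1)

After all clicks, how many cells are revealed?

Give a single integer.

Click 1 (2,5) count=0: revealed 6 new [(1,4) (1,5) (2,4) (2,5) (3,4) (3,5)] -> total=6
Click 2 (1,1) count=3: revealed 1 new [(1,1)] -> total=7
Click 3 (3,1) count=3: revealed 1 new [(3,1)] -> total=8

Answer: 8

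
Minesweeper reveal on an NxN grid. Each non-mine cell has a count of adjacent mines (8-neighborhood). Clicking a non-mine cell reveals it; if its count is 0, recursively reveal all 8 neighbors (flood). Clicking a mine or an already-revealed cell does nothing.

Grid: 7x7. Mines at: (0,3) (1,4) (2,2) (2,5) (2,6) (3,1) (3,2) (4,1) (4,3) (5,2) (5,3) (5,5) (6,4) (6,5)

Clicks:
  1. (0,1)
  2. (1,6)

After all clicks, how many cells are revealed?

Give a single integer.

Answer: 9

Derivation:
Click 1 (0,1) count=0: revealed 8 new [(0,0) (0,1) (0,2) (1,0) (1,1) (1,2) (2,0) (2,1)] -> total=8
Click 2 (1,6) count=2: revealed 1 new [(1,6)] -> total=9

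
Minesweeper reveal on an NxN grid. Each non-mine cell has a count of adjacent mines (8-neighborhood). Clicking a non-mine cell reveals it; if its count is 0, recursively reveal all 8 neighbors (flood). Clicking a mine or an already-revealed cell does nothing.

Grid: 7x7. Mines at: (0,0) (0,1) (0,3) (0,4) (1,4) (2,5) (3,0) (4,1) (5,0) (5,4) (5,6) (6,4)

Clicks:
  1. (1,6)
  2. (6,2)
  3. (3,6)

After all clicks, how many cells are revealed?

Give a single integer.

Click 1 (1,6) count=1: revealed 1 new [(1,6)] -> total=1
Click 2 (6,2) count=0: revealed 6 new [(5,1) (5,2) (5,3) (6,1) (6,2) (6,3)] -> total=7
Click 3 (3,6) count=1: revealed 1 new [(3,6)] -> total=8

Answer: 8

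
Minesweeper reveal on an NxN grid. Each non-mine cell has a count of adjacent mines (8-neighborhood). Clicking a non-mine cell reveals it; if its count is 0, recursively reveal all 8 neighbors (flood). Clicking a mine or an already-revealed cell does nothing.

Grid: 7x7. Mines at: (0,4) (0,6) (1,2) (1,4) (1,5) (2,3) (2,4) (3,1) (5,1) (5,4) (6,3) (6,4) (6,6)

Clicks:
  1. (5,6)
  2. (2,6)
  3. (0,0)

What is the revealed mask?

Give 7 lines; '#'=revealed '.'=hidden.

Answer: ##.....
##.....
##....#
.......
.......
......#
.......

Derivation:
Click 1 (5,6) count=1: revealed 1 new [(5,6)] -> total=1
Click 2 (2,6) count=1: revealed 1 new [(2,6)] -> total=2
Click 3 (0,0) count=0: revealed 6 new [(0,0) (0,1) (1,0) (1,1) (2,0) (2,1)] -> total=8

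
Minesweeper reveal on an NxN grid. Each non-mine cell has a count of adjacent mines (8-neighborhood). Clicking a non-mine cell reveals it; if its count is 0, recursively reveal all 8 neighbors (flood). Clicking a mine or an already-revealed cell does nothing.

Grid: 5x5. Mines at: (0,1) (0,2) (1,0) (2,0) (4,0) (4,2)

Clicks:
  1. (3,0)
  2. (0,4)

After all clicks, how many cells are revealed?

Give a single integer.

Answer: 17

Derivation:
Click 1 (3,0) count=2: revealed 1 new [(3,0)] -> total=1
Click 2 (0,4) count=0: revealed 16 new [(0,3) (0,4) (1,1) (1,2) (1,3) (1,4) (2,1) (2,2) (2,3) (2,4) (3,1) (3,2) (3,3) (3,4) (4,3) (4,4)] -> total=17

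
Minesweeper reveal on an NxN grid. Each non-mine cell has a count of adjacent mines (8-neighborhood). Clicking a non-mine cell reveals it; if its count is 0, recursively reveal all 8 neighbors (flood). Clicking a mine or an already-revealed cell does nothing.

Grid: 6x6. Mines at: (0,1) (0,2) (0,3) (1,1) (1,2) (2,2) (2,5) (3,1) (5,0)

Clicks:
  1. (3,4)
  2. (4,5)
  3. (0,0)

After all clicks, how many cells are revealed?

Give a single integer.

Click 1 (3,4) count=1: revealed 1 new [(3,4)] -> total=1
Click 2 (4,5) count=0: revealed 13 new [(3,2) (3,3) (3,5) (4,1) (4,2) (4,3) (4,4) (4,5) (5,1) (5,2) (5,3) (5,4) (5,5)] -> total=14
Click 3 (0,0) count=2: revealed 1 new [(0,0)] -> total=15

Answer: 15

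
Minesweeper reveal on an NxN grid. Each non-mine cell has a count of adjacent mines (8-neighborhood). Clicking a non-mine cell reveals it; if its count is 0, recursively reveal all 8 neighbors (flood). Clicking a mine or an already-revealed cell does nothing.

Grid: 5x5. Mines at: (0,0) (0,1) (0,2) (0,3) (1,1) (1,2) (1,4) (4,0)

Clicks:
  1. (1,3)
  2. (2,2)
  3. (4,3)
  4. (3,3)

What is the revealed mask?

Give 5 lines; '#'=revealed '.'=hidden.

Click 1 (1,3) count=4: revealed 1 new [(1,3)] -> total=1
Click 2 (2,2) count=2: revealed 1 new [(2,2)] -> total=2
Click 3 (4,3) count=0: revealed 11 new [(2,1) (2,3) (2,4) (3,1) (3,2) (3,3) (3,4) (4,1) (4,2) (4,3) (4,4)] -> total=13
Click 4 (3,3) count=0: revealed 0 new [(none)] -> total=13

Answer: .....
...#.
.####
.####
.####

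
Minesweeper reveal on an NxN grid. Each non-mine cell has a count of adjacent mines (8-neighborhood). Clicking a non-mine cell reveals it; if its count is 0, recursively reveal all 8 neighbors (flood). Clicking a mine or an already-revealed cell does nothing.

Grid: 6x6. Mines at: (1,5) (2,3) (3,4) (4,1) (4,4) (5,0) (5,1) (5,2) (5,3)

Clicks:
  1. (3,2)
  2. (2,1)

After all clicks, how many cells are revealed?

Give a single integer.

Click 1 (3,2) count=2: revealed 1 new [(3,2)] -> total=1
Click 2 (2,1) count=0: revealed 15 new [(0,0) (0,1) (0,2) (0,3) (0,4) (1,0) (1,1) (1,2) (1,3) (1,4) (2,0) (2,1) (2,2) (3,0) (3,1)] -> total=16

Answer: 16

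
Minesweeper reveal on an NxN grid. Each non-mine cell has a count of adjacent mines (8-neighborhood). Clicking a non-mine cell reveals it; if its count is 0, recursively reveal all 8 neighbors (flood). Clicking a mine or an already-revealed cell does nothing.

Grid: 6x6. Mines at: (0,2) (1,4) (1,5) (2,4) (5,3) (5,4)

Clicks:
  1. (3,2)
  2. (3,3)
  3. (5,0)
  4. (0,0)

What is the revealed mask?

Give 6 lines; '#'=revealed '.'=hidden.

Click 1 (3,2) count=0: revealed 21 new [(0,0) (0,1) (1,0) (1,1) (1,2) (1,3) (2,0) (2,1) (2,2) (2,3) (3,0) (3,1) (3,2) (3,3) (4,0) (4,1) (4,2) (4,3) (5,0) (5,1) (5,2)] -> total=21
Click 2 (3,3) count=1: revealed 0 new [(none)] -> total=21
Click 3 (5,0) count=0: revealed 0 new [(none)] -> total=21
Click 4 (0,0) count=0: revealed 0 new [(none)] -> total=21

Answer: ##....
####..
####..
####..
####..
###...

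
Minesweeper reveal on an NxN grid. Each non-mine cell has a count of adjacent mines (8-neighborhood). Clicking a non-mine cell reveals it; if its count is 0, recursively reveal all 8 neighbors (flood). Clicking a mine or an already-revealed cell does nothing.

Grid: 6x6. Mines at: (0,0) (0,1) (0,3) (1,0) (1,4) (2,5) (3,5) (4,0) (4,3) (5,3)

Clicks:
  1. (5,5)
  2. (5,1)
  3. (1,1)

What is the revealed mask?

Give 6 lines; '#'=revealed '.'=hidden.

Answer: ......
.#....
......
......
....##
.#..##

Derivation:
Click 1 (5,5) count=0: revealed 4 new [(4,4) (4,5) (5,4) (5,5)] -> total=4
Click 2 (5,1) count=1: revealed 1 new [(5,1)] -> total=5
Click 3 (1,1) count=3: revealed 1 new [(1,1)] -> total=6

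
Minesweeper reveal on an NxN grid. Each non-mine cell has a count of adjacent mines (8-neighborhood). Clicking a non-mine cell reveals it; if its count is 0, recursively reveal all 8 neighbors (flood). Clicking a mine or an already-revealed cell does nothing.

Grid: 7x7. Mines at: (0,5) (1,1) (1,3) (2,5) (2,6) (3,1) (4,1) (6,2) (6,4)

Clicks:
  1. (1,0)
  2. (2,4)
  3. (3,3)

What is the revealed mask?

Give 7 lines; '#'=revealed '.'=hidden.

Click 1 (1,0) count=1: revealed 1 new [(1,0)] -> total=1
Click 2 (2,4) count=2: revealed 1 new [(2,4)] -> total=2
Click 3 (3,3) count=0: revealed 19 new [(2,2) (2,3) (3,2) (3,3) (3,4) (3,5) (3,6) (4,2) (4,3) (4,4) (4,5) (4,6) (5,2) (5,3) (5,4) (5,5) (5,6) (6,5) (6,6)] -> total=21

Answer: .......
#......
..###..
..#####
..#####
..#####
.....##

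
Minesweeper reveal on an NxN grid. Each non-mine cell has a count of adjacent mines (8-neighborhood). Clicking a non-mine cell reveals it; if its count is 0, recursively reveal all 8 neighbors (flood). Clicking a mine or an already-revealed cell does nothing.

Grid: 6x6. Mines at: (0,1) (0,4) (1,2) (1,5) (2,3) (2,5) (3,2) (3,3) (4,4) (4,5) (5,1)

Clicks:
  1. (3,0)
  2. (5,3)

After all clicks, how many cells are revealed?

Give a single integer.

Click 1 (3,0) count=0: revealed 8 new [(1,0) (1,1) (2,0) (2,1) (3,0) (3,1) (4,0) (4,1)] -> total=8
Click 2 (5,3) count=1: revealed 1 new [(5,3)] -> total=9

Answer: 9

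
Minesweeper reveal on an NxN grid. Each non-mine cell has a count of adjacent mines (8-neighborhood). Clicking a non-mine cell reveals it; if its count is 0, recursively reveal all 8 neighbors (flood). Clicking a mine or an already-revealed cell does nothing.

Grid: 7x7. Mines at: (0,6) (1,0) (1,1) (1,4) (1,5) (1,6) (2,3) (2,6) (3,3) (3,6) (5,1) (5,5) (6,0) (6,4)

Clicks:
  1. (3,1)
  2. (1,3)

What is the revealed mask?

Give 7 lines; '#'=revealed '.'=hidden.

Click 1 (3,1) count=0: revealed 9 new [(2,0) (2,1) (2,2) (3,0) (3,1) (3,2) (4,0) (4,1) (4,2)] -> total=9
Click 2 (1,3) count=2: revealed 1 new [(1,3)] -> total=10

Answer: .......
...#...
###....
###....
###....
.......
.......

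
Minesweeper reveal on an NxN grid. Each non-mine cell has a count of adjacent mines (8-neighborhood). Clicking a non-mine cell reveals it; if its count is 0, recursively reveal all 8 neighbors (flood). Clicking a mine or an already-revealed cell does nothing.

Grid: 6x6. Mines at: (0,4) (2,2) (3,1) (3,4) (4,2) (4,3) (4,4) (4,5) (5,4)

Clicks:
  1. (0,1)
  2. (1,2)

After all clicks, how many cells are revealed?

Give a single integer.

Answer: 10

Derivation:
Click 1 (0,1) count=0: revealed 10 new [(0,0) (0,1) (0,2) (0,3) (1,0) (1,1) (1,2) (1,3) (2,0) (2,1)] -> total=10
Click 2 (1,2) count=1: revealed 0 new [(none)] -> total=10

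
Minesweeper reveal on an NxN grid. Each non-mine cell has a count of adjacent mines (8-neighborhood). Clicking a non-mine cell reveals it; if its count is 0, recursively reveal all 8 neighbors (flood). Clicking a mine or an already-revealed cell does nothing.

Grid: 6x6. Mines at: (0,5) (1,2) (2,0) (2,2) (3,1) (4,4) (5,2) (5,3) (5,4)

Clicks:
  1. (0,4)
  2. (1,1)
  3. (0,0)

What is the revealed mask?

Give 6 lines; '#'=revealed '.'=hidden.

Click 1 (0,4) count=1: revealed 1 new [(0,4)] -> total=1
Click 2 (1,1) count=3: revealed 1 new [(1,1)] -> total=2
Click 3 (0,0) count=0: revealed 3 new [(0,0) (0,1) (1,0)] -> total=5

Answer: ##..#.
##....
......
......
......
......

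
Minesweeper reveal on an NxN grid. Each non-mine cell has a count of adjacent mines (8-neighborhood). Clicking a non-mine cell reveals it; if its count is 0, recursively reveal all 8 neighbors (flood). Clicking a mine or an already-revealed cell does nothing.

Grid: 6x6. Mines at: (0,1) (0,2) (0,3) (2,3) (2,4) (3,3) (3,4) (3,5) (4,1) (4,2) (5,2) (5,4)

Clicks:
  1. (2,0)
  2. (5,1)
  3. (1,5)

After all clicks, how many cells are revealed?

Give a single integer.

Answer: 11

Derivation:
Click 1 (2,0) count=0: revealed 9 new [(1,0) (1,1) (1,2) (2,0) (2,1) (2,2) (3,0) (3,1) (3,2)] -> total=9
Click 2 (5,1) count=3: revealed 1 new [(5,1)] -> total=10
Click 3 (1,5) count=1: revealed 1 new [(1,5)] -> total=11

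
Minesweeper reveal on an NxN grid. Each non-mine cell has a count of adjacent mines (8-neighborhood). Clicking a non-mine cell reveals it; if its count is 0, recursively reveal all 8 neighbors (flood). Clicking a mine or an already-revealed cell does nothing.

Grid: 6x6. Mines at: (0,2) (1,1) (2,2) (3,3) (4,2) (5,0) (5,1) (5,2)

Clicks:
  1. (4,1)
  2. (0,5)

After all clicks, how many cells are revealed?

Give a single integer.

Click 1 (4,1) count=4: revealed 1 new [(4,1)] -> total=1
Click 2 (0,5) count=0: revealed 17 new [(0,3) (0,4) (0,5) (1,3) (1,4) (1,5) (2,3) (2,4) (2,5) (3,4) (3,5) (4,3) (4,4) (4,5) (5,3) (5,4) (5,5)] -> total=18

Answer: 18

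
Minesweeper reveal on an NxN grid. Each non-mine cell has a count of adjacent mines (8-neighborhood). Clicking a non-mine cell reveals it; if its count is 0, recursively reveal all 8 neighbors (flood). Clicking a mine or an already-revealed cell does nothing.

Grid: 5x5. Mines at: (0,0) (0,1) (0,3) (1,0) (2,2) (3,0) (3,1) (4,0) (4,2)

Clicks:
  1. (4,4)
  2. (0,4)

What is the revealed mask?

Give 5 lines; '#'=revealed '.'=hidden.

Click 1 (4,4) count=0: revealed 8 new [(1,3) (1,4) (2,3) (2,4) (3,3) (3,4) (4,3) (4,4)] -> total=8
Click 2 (0,4) count=1: revealed 1 new [(0,4)] -> total=9

Answer: ....#
...##
...##
...##
...##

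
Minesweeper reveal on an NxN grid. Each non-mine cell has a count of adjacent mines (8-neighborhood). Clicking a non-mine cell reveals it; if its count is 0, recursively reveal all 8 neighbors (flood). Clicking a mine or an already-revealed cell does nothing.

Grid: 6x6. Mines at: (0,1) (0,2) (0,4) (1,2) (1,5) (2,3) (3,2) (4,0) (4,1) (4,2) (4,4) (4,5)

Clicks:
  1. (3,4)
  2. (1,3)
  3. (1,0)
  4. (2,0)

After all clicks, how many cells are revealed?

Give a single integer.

Answer: 8

Derivation:
Click 1 (3,4) count=3: revealed 1 new [(3,4)] -> total=1
Click 2 (1,3) count=4: revealed 1 new [(1,3)] -> total=2
Click 3 (1,0) count=1: revealed 1 new [(1,0)] -> total=3
Click 4 (2,0) count=0: revealed 5 new [(1,1) (2,0) (2,1) (3,0) (3,1)] -> total=8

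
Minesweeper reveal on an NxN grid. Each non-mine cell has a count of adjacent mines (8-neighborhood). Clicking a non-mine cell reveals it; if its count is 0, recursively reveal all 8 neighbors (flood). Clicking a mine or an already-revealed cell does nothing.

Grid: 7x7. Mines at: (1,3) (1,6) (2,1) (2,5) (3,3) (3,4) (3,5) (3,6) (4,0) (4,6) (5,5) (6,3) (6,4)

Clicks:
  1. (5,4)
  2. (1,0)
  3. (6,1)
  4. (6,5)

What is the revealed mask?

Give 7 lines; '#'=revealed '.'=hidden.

Click 1 (5,4) count=3: revealed 1 new [(5,4)] -> total=1
Click 2 (1,0) count=1: revealed 1 new [(1,0)] -> total=2
Click 3 (6,1) count=0: revealed 6 new [(5,0) (5,1) (5,2) (6,0) (6,1) (6,2)] -> total=8
Click 4 (6,5) count=2: revealed 1 new [(6,5)] -> total=9

Answer: .......
#......
.......
.......
.......
###.#..
###..#.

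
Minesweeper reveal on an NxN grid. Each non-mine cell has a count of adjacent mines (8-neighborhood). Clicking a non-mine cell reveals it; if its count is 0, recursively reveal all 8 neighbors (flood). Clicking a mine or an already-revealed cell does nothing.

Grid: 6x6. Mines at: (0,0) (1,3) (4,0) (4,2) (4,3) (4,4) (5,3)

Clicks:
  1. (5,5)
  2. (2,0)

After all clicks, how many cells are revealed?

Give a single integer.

Click 1 (5,5) count=1: revealed 1 new [(5,5)] -> total=1
Click 2 (2,0) count=0: revealed 9 new [(1,0) (1,1) (1,2) (2,0) (2,1) (2,2) (3,0) (3,1) (3,2)] -> total=10

Answer: 10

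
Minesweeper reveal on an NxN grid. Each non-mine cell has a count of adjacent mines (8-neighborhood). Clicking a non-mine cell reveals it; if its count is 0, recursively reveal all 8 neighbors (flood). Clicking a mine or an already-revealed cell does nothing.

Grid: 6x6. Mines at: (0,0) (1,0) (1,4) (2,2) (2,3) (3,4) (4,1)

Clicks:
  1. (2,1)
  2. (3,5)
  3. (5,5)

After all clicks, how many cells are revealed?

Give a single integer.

Click 1 (2,1) count=2: revealed 1 new [(2,1)] -> total=1
Click 2 (3,5) count=1: revealed 1 new [(3,5)] -> total=2
Click 3 (5,5) count=0: revealed 8 new [(4,2) (4,3) (4,4) (4,5) (5,2) (5,3) (5,4) (5,5)] -> total=10

Answer: 10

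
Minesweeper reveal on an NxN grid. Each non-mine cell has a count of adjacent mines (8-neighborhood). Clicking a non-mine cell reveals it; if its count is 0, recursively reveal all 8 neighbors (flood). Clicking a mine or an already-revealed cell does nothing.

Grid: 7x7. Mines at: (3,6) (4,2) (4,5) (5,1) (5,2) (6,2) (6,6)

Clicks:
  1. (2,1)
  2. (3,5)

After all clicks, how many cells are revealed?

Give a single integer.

Click 1 (2,1) count=0: revealed 29 new [(0,0) (0,1) (0,2) (0,3) (0,4) (0,5) (0,6) (1,0) (1,1) (1,2) (1,3) (1,4) (1,5) (1,6) (2,0) (2,1) (2,2) (2,3) (2,4) (2,5) (2,6) (3,0) (3,1) (3,2) (3,3) (3,4) (3,5) (4,0) (4,1)] -> total=29
Click 2 (3,5) count=2: revealed 0 new [(none)] -> total=29

Answer: 29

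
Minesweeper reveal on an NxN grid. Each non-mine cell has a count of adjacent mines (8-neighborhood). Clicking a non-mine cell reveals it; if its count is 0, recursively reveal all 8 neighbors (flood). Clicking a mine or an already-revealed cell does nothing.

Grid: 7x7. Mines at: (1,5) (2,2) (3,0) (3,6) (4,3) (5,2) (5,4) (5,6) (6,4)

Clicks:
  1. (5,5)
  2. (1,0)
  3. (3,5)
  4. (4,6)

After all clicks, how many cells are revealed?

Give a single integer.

Click 1 (5,5) count=3: revealed 1 new [(5,5)] -> total=1
Click 2 (1,0) count=0: revealed 12 new [(0,0) (0,1) (0,2) (0,3) (0,4) (1,0) (1,1) (1,2) (1,3) (1,4) (2,0) (2,1)] -> total=13
Click 3 (3,5) count=1: revealed 1 new [(3,5)] -> total=14
Click 4 (4,6) count=2: revealed 1 new [(4,6)] -> total=15

Answer: 15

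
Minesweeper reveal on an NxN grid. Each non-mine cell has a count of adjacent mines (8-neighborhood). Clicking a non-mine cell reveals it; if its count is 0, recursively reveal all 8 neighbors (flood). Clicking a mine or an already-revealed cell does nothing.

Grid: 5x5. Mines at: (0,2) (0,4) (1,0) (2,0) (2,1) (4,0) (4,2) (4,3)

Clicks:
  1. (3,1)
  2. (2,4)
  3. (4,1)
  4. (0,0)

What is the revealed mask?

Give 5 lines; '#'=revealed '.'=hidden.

Answer: #....
..###
..###
.####
.#...

Derivation:
Click 1 (3,1) count=4: revealed 1 new [(3,1)] -> total=1
Click 2 (2,4) count=0: revealed 9 new [(1,2) (1,3) (1,4) (2,2) (2,3) (2,4) (3,2) (3,3) (3,4)] -> total=10
Click 3 (4,1) count=2: revealed 1 new [(4,1)] -> total=11
Click 4 (0,0) count=1: revealed 1 new [(0,0)] -> total=12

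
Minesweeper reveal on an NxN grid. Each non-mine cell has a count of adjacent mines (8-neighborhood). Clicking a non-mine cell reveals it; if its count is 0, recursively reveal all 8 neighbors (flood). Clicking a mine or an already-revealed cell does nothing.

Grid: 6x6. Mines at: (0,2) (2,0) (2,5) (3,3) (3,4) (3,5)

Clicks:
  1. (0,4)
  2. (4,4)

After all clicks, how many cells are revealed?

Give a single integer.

Click 1 (0,4) count=0: revealed 6 new [(0,3) (0,4) (0,5) (1,3) (1,4) (1,5)] -> total=6
Click 2 (4,4) count=3: revealed 1 new [(4,4)] -> total=7

Answer: 7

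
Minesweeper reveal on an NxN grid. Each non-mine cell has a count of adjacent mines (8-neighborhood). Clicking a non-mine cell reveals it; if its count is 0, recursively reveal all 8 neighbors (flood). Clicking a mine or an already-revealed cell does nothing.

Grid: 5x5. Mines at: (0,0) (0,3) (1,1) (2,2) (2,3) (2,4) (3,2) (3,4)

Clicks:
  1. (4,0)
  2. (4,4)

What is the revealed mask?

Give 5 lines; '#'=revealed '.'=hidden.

Answer: .....
.....
##...
##...
##..#

Derivation:
Click 1 (4,0) count=0: revealed 6 new [(2,0) (2,1) (3,0) (3,1) (4,0) (4,1)] -> total=6
Click 2 (4,4) count=1: revealed 1 new [(4,4)] -> total=7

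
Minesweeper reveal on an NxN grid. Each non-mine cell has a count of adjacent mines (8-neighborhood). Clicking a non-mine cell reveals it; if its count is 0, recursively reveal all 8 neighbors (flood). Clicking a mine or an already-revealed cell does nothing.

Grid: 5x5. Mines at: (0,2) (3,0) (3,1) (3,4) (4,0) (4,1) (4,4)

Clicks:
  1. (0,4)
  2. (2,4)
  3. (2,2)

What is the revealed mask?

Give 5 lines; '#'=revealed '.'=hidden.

Click 1 (0,4) count=0: revealed 6 new [(0,3) (0,4) (1,3) (1,4) (2,3) (2,4)] -> total=6
Click 2 (2,4) count=1: revealed 0 new [(none)] -> total=6
Click 3 (2,2) count=1: revealed 1 new [(2,2)] -> total=7

Answer: ...##
...##
..###
.....
.....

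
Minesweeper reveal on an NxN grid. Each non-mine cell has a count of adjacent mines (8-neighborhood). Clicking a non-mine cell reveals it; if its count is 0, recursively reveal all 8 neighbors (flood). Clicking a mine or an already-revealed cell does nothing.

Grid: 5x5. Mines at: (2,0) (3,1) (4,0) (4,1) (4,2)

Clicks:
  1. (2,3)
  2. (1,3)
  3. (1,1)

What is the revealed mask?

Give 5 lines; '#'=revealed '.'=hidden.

Answer: #####
#####
.####
..###
...##

Derivation:
Click 1 (2,3) count=0: revealed 19 new [(0,0) (0,1) (0,2) (0,3) (0,4) (1,0) (1,1) (1,2) (1,3) (1,4) (2,1) (2,2) (2,3) (2,4) (3,2) (3,3) (3,4) (4,3) (4,4)] -> total=19
Click 2 (1,3) count=0: revealed 0 new [(none)] -> total=19
Click 3 (1,1) count=1: revealed 0 new [(none)] -> total=19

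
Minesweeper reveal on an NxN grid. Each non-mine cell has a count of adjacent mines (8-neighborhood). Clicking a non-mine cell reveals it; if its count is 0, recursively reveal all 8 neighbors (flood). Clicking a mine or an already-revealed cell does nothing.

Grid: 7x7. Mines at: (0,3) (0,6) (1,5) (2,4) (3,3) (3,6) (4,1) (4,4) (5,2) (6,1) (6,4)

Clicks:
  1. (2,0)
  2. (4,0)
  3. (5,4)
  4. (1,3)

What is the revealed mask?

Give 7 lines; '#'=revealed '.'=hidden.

Click 1 (2,0) count=0: revealed 12 new [(0,0) (0,1) (0,2) (1,0) (1,1) (1,2) (2,0) (2,1) (2,2) (3,0) (3,1) (3,2)] -> total=12
Click 2 (4,0) count=1: revealed 1 new [(4,0)] -> total=13
Click 3 (5,4) count=2: revealed 1 new [(5,4)] -> total=14
Click 4 (1,3) count=2: revealed 1 new [(1,3)] -> total=15

Answer: ###....
####...
###....
###....
#......
....#..
.......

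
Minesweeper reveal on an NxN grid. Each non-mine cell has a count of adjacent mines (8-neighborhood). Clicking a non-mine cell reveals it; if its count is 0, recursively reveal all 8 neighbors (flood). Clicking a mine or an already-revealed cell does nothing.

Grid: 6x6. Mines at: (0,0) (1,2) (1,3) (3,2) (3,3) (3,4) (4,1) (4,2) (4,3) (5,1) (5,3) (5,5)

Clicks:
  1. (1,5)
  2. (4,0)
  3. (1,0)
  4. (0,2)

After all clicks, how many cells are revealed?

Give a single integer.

Click 1 (1,5) count=0: revealed 6 new [(0,4) (0,5) (1,4) (1,5) (2,4) (2,5)] -> total=6
Click 2 (4,0) count=2: revealed 1 new [(4,0)] -> total=7
Click 3 (1,0) count=1: revealed 1 new [(1,0)] -> total=8
Click 4 (0,2) count=2: revealed 1 new [(0,2)] -> total=9

Answer: 9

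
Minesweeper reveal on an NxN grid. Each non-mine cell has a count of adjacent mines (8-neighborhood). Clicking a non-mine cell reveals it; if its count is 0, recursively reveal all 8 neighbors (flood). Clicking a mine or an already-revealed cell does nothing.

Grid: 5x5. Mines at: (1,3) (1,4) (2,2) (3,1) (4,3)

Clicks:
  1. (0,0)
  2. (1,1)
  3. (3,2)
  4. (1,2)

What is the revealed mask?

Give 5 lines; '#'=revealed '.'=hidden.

Click 1 (0,0) count=0: revealed 8 new [(0,0) (0,1) (0,2) (1,0) (1,1) (1,2) (2,0) (2,1)] -> total=8
Click 2 (1,1) count=1: revealed 0 new [(none)] -> total=8
Click 3 (3,2) count=3: revealed 1 new [(3,2)] -> total=9
Click 4 (1,2) count=2: revealed 0 new [(none)] -> total=9

Answer: ###..
###..
##...
..#..
.....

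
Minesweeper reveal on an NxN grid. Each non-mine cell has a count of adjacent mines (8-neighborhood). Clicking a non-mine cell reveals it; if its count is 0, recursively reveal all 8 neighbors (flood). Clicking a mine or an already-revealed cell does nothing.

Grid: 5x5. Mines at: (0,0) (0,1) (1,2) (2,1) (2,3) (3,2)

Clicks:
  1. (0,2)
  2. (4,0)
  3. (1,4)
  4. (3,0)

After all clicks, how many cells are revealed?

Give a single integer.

Answer: 6

Derivation:
Click 1 (0,2) count=2: revealed 1 new [(0,2)] -> total=1
Click 2 (4,0) count=0: revealed 4 new [(3,0) (3,1) (4,0) (4,1)] -> total=5
Click 3 (1,4) count=1: revealed 1 new [(1,4)] -> total=6
Click 4 (3,0) count=1: revealed 0 new [(none)] -> total=6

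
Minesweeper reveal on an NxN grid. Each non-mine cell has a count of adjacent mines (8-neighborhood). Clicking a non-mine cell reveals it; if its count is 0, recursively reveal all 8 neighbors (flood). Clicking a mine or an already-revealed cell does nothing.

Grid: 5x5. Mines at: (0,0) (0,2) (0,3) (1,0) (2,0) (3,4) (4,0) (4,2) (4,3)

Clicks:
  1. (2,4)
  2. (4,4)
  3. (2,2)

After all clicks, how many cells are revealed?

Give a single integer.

Click 1 (2,4) count=1: revealed 1 new [(2,4)] -> total=1
Click 2 (4,4) count=2: revealed 1 new [(4,4)] -> total=2
Click 3 (2,2) count=0: revealed 9 new [(1,1) (1,2) (1,3) (2,1) (2,2) (2,3) (3,1) (3,2) (3,3)] -> total=11

Answer: 11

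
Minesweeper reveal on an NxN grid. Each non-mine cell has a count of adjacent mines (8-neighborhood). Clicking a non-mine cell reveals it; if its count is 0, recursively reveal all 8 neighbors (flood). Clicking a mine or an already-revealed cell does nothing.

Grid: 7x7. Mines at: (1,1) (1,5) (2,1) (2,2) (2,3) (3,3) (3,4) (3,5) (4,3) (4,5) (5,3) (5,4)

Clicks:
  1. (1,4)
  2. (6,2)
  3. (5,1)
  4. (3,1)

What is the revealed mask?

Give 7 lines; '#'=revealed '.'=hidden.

Click 1 (1,4) count=2: revealed 1 new [(1,4)] -> total=1
Click 2 (6,2) count=1: revealed 1 new [(6,2)] -> total=2
Click 3 (5,1) count=0: revealed 11 new [(3,0) (3,1) (3,2) (4,0) (4,1) (4,2) (5,0) (5,1) (5,2) (6,0) (6,1)] -> total=13
Click 4 (3,1) count=2: revealed 0 new [(none)] -> total=13

Answer: .......
....#..
.......
###....
###....
###....
###....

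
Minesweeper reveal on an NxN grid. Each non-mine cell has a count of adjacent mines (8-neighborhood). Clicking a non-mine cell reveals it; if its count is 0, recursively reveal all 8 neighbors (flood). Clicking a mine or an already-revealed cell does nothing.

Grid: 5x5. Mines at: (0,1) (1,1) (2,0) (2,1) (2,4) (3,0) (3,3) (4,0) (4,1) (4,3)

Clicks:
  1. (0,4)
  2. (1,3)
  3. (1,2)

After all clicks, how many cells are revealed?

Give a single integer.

Click 1 (0,4) count=0: revealed 6 new [(0,2) (0,3) (0,4) (1,2) (1,3) (1,4)] -> total=6
Click 2 (1,3) count=1: revealed 0 new [(none)] -> total=6
Click 3 (1,2) count=3: revealed 0 new [(none)] -> total=6

Answer: 6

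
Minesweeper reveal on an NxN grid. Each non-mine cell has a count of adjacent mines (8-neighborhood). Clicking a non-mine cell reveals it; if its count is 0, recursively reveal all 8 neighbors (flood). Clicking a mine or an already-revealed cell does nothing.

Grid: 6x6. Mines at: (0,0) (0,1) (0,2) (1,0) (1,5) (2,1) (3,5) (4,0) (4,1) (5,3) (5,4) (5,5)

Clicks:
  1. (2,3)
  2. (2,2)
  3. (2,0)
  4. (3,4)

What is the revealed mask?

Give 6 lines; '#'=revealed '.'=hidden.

Answer: ......
..###.
#.###.
..###.
..###.
......

Derivation:
Click 1 (2,3) count=0: revealed 12 new [(1,2) (1,3) (1,4) (2,2) (2,3) (2,4) (3,2) (3,3) (3,4) (4,2) (4,3) (4,4)] -> total=12
Click 2 (2,2) count=1: revealed 0 new [(none)] -> total=12
Click 3 (2,0) count=2: revealed 1 new [(2,0)] -> total=13
Click 4 (3,4) count=1: revealed 0 new [(none)] -> total=13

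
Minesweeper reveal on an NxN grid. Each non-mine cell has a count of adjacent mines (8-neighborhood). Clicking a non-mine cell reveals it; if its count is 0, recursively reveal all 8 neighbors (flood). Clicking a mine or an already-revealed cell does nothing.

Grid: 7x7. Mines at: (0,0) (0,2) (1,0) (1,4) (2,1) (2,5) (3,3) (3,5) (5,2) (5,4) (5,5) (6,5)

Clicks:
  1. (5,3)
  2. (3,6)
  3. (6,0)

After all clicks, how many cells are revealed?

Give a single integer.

Answer: 10

Derivation:
Click 1 (5,3) count=2: revealed 1 new [(5,3)] -> total=1
Click 2 (3,6) count=2: revealed 1 new [(3,6)] -> total=2
Click 3 (6,0) count=0: revealed 8 new [(3,0) (3,1) (4,0) (4,1) (5,0) (5,1) (6,0) (6,1)] -> total=10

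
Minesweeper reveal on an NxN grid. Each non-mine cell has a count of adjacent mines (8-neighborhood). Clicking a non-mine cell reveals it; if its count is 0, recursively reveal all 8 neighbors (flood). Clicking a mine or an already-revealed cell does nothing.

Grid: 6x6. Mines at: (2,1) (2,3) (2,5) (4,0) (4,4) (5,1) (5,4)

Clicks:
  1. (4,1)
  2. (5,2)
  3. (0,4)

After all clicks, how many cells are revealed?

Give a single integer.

Answer: 14

Derivation:
Click 1 (4,1) count=2: revealed 1 new [(4,1)] -> total=1
Click 2 (5,2) count=1: revealed 1 new [(5,2)] -> total=2
Click 3 (0,4) count=0: revealed 12 new [(0,0) (0,1) (0,2) (0,3) (0,4) (0,5) (1,0) (1,1) (1,2) (1,3) (1,4) (1,5)] -> total=14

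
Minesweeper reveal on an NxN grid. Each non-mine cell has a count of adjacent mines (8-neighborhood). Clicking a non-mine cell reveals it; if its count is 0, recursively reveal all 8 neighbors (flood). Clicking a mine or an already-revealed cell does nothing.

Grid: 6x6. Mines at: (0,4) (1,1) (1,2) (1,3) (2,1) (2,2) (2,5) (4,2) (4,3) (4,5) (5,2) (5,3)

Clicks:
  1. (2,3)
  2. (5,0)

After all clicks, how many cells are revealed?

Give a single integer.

Click 1 (2,3) count=3: revealed 1 new [(2,3)] -> total=1
Click 2 (5,0) count=0: revealed 6 new [(3,0) (3,1) (4,0) (4,1) (5,0) (5,1)] -> total=7

Answer: 7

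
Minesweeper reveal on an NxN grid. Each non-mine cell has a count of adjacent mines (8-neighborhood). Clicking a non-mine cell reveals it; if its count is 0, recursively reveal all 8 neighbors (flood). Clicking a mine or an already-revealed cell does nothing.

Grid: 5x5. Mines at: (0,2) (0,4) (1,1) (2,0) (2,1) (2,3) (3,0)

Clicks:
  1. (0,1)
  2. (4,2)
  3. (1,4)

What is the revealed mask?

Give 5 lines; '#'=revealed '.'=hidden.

Answer: .#...
....#
.....
.####
.####

Derivation:
Click 1 (0,1) count=2: revealed 1 new [(0,1)] -> total=1
Click 2 (4,2) count=0: revealed 8 new [(3,1) (3,2) (3,3) (3,4) (4,1) (4,2) (4,3) (4,4)] -> total=9
Click 3 (1,4) count=2: revealed 1 new [(1,4)] -> total=10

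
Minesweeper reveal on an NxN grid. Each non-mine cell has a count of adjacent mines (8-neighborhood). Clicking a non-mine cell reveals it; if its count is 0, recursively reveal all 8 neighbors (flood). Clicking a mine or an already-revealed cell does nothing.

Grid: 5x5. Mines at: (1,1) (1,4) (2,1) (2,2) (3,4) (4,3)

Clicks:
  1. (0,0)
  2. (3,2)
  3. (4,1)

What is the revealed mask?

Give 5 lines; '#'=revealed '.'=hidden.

Click 1 (0,0) count=1: revealed 1 new [(0,0)] -> total=1
Click 2 (3,2) count=3: revealed 1 new [(3,2)] -> total=2
Click 3 (4,1) count=0: revealed 5 new [(3,0) (3,1) (4,0) (4,1) (4,2)] -> total=7

Answer: #....
.....
.....
###..
###..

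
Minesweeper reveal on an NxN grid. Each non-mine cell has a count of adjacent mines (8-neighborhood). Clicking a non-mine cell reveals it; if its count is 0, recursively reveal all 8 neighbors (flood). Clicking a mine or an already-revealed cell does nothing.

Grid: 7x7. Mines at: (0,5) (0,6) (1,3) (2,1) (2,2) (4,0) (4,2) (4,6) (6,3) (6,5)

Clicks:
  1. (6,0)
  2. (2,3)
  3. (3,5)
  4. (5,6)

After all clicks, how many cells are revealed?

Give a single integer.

Click 1 (6,0) count=0: revealed 6 new [(5,0) (5,1) (5,2) (6,0) (6,1) (6,2)] -> total=6
Click 2 (2,3) count=2: revealed 1 new [(2,3)] -> total=7
Click 3 (3,5) count=1: revealed 1 new [(3,5)] -> total=8
Click 4 (5,6) count=2: revealed 1 new [(5,6)] -> total=9

Answer: 9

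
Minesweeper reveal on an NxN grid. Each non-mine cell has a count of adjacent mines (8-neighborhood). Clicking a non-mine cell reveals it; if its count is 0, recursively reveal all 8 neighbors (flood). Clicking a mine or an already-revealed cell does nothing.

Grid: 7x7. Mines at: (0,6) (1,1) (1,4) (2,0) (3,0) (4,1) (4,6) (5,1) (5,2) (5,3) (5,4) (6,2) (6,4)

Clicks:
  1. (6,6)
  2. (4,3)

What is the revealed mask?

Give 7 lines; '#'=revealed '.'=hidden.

Answer: .......
.......
.......
.......
...#...
.....##
.....##

Derivation:
Click 1 (6,6) count=0: revealed 4 new [(5,5) (5,6) (6,5) (6,6)] -> total=4
Click 2 (4,3) count=3: revealed 1 new [(4,3)] -> total=5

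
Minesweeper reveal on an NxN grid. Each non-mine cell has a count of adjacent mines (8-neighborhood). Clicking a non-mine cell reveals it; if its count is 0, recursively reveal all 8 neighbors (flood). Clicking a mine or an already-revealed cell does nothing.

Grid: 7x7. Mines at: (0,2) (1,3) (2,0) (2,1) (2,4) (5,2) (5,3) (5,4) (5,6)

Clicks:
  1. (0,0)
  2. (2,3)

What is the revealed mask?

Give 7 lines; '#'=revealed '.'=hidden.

Click 1 (0,0) count=0: revealed 4 new [(0,0) (0,1) (1,0) (1,1)] -> total=4
Click 2 (2,3) count=2: revealed 1 new [(2,3)] -> total=5

Answer: ##.....
##.....
...#...
.......
.......
.......
.......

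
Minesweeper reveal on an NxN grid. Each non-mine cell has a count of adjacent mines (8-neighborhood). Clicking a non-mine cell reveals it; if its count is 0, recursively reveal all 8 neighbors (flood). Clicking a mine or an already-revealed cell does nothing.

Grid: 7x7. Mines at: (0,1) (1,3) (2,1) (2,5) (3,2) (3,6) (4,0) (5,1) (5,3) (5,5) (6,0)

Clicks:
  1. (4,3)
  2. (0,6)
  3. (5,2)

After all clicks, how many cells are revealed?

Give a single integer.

Click 1 (4,3) count=2: revealed 1 new [(4,3)] -> total=1
Click 2 (0,6) count=0: revealed 6 new [(0,4) (0,5) (0,6) (1,4) (1,5) (1,6)] -> total=7
Click 3 (5,2) count=2: revealed 1 new [(5,2)] -> total=8

Answer: 8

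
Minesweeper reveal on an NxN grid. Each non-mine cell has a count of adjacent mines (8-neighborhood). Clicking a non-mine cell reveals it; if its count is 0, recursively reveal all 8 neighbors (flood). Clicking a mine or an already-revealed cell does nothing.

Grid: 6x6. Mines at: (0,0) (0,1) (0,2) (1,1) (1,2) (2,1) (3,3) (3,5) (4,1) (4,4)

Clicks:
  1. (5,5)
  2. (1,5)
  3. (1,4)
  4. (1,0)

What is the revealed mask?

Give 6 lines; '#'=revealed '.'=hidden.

Answer: ...###
#..###
...###
......
......
.....#

Derivation:
Click 1 (5,5) count=1: revealed 1 new [(5,5)] -> total=1
Click 2 (1,5) count=0: revealed 9 new [(0,3) (0,4) (0,5) (1,3) (1,4) (1,5) (2,3) (2,4) (2,5)] -> total=10
Click 3 (1,4) count=0: revealed 0 new [(none)] -> total=10
Click 4 (1,0) count=4: revealed 1 new [(1,0)] -> total=11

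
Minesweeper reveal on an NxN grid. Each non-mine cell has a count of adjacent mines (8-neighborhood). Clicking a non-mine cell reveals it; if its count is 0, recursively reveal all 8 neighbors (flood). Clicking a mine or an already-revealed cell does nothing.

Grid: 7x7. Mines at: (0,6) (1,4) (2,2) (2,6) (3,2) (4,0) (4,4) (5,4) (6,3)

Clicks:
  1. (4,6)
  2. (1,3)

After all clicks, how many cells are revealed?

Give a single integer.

Click 1 (4,6) count=0: revealed 8 new [(3,5) (3,6) (4,5) (4,6) (5,5) (5,6) (6,5) (6,6)] -> total=8
Click 2 (1,3) count=2: revealed 1 new [(1,3)] -> total=9

Answer: 9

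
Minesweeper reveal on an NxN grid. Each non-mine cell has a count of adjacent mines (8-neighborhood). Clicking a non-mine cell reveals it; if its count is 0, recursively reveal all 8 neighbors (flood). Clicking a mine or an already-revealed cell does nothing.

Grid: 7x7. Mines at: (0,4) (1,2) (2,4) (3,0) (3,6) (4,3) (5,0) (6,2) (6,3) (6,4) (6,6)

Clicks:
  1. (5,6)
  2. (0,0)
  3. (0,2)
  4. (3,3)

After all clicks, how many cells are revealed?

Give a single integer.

Click 1 (5,6) count=1: revealed 1 new [(5,6)] -> total=1
Click 2 (0,0) count=0: revealed 6 new [(0,0) (0,1) (1,0) (1,1) (2,0) (2,1)] -> total=7
Click 3 (0,2) count=1: revealed 1 new [(0,2)] -> total=8
Click 4 (3,3) count=2: revealed 1 new [(3,3)] -> total=9

Answer: 9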